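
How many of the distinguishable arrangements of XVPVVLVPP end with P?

840

Fix P in the last position and arrange the remaining 8 letters.
Those 8 letters have P appearing twice and V appearing 4 times, giving (8)!/(4!·2!) = 840.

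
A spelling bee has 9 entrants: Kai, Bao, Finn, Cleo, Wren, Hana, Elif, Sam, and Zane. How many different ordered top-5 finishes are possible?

There are 9 choices for 1st place, 8 for 2nd, and so on down to 5 for position 5.
That gives 9 × 8 × 7 × 6 × 5 = 15120.

15120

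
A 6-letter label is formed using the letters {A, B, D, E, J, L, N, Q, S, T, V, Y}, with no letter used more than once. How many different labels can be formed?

665280

Choose and order 6 of the 12 symbols: the first letter has 12 options, the next 11, and so on down to 7.
12 × 11 × 10 × 9 × 8 × 7 = 665280.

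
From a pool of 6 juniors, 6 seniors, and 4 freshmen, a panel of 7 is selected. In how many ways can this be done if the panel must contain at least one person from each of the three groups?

With no constraint there are C(16,7) = 11440 possible selections.
Selections missing a whole group: no juniors → C(10,7) = 120; no seniors → C(10,7) = 120; no freshmen → C(12,7) = 792.
Add back selections omitting two groups (i.e. drawn from a single group): C(6,7) + C(6,7) + C(4,7) = 0.
By inclusion–exclusion: 11440 − 1032 + 0 = 10408.

10408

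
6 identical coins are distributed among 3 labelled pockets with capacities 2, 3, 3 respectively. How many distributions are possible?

By stars and bars, unrestricted non-negative solutions to x_1+…+x_3 = 6 number C(6+2,2) = 28.
Subtract solutions that violate a single cap (substitute x_i' = x_i − (cap_i+1)): x_1 ≥ 3 gives C(5,2) = 10; x_2 ≥ 4 gives C(4,2) = 6; x_3 ≥ 4 gives C(4,2) = 6. Together 22.
No two caps can be exceeded simultaneously, so the pair terms are all 0.
By inclusion–exclusion the count is 28 − 22 + 0 = 6.

6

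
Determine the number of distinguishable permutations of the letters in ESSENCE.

420

Letter multiplicities in ESSENCE: C×1, E×3, N×1, S×2.
Dividing 7! = 5040 by 3!·2! = 12 for the repeated letters gives 420.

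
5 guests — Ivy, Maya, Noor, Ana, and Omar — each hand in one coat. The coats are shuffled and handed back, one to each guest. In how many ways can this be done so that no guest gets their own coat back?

Count assignments avoiding every fixed point. For any j of the 5 guests fixed to their own coat, the other 5−j can be arranged in (5−j)! ways.
By inclusion–exclusion this is Σ_{j=0}^{5} (−1)^j C(5,j)·(5−j)!.
Computing: 120 − 120 + 60 − 20 + 5 − 1 = 44.

44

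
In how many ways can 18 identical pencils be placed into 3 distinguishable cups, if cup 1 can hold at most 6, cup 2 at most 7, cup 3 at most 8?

By stars and bars, unrestricted non-negative solutions to x_1+…+x_3 = 18 number C(18+2,2) = 190.
Subtract solutions that violate a single cap (substitute x_i' = x_i − (cap_i+1)): x_1 ≥ 7 gives C(13,2) = 78; x_2 ≥ 8 gives C(12,2) = 66; x_3 ≥ 9 gives C(11,2) = 55. Together 199.
Add back pairs where two caps are both exceeded: 10 + 6 + 3 = 19.
By inclusion–exclusion the count is 190 − 199 + 19 = 10.

10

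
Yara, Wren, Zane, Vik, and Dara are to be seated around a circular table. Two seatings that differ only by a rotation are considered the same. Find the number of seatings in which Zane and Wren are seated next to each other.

12

Glue Zane and Wren into a block (2 internal orders). Seating 4 units around a circle gives (3)! arrangements.
So 2 × (3)! = 2 × 6 = 12.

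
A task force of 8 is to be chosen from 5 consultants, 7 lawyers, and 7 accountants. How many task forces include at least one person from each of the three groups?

With no constraint there are C(19,8) = 75582 possible selections.
Subtract selections that omit an entire group: no consultants → C(14,8) = 3003; no lawyers → C(12,8) = 495; no accountants → C(12,8) = 495.
Add back selections omitting two groups (i.e. drawn from a single group): C(5,8) + C(7,8) + C(7,8) = 0.
By inclusion–exclusion: 75582 − 3993 + 0 = 71589.

71589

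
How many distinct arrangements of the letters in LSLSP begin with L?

With the first slot taken by L, it remains to arrange the other 4 letters (SLSP).
Those 4 letters have S appearing twice, giving (4)!/(2!) = 12.

12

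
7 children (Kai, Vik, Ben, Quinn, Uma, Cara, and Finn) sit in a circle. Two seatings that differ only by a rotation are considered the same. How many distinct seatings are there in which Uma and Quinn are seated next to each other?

240

Treat {Uma, Quinn} as one unit (2 internal orders) and seat the resulting 6 units around the table: (5)! circular arrangements.
So 2 × (5)! = 2 × 120 = 240.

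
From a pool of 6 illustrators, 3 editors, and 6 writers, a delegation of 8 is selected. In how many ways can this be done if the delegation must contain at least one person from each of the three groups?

Total 8-person selections from all 15: C(15,8) = 6435.
Selections missing a whole group: no illustrators → C(9,8) = 9; no editors → C(12,8) = 495; no writers → C(9,8) = 9.
Add back selections omitting two groups (i.e. drawn from a single group): C(6,8) + C(3,8) + C(6,8) = 0.
By inclusion–exclusion: 6435 − 513 + 0 = 5922.

5922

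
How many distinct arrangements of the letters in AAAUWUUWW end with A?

With the last slot taken by A, it remains to arrange the other 8 letters (AAUWUUWW).
Those 8 letters have A appearing twice, U appearing 3 times, and W appearing 3 times, giving (8)!/(3!·3!·2!) = 560.

560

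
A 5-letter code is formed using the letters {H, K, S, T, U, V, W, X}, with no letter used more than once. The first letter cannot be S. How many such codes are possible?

5880

The first letter has 8−1 = 7 choices (anything except S).
The remaining 4 letters are filled from the other 7 symbols without repetition: 7 × 6 × 5 × 4 = 840.
Total: 7 × 840 = 5880.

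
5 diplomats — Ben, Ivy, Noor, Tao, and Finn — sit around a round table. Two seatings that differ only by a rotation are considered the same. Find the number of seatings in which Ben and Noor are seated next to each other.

Glue Ben and Noor into a block (2 internal orders). Seating 4 units around a circle gives (3)! arrangements.
So 2 × (3)! = 2 × 6 = 12.

12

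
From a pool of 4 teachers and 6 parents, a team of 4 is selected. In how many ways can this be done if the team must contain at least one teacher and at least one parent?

With no constraint there are C(10,4) = 210 possible selections.
Selections missing a whole group: no teachers → C(6,4) = 15; no parents → C(4,4) = 1.
Both groups omitted at once is impossible, so 210 − 16 = 194.

194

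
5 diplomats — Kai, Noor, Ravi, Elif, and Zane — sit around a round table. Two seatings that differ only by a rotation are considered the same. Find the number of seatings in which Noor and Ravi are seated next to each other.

Glue Noor and Ravi into a block (2 internal orders). Seating 4 units around a circle gives (3)! arrangements.
So 2 × (3)! = 2 × 6 = 12.

12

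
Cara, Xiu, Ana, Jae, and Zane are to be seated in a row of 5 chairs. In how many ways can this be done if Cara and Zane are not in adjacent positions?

There are 5! = 120 arrangements in all. If Cara and Zane are adjacent, merging them into one block gives 2·(4)! = 48 arrangements.
So 120 − 48 = 72 arrangements keep them apart.

72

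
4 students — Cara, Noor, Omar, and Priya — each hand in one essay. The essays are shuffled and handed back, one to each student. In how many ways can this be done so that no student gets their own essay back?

9

Count assignments avoiding every fixed point. For any j of the 4 students fixed to their own essay, the other 4−j can be arranged in (4−j)! ways.
By inclusion–exclusion this is Σ_{j=0}^{4} (−1)^j C(4,j)·(4−j)!.
Computing: 24 − 24 + 12 − 4 + 1 = 9.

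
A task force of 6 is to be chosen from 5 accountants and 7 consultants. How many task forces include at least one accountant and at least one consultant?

917

With no constraint there are C(12,6) = 924 possible selections.
Subtract selections that omit an entire group: no accountants → C(7,6) = 7; no consultants → C(5,6) = 0.
Both groups omitted at once is impossible, so 924 − 7 = 917.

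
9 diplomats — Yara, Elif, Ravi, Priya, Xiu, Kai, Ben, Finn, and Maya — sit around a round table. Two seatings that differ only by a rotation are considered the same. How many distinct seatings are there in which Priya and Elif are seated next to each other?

Treat {Priya, Elif} as one unit (2 internal orders) and seat the resulting 8 units around the table: (7)! circular arrangements.
So 2 × (7)! = 2 × 5040 = 10080.

10080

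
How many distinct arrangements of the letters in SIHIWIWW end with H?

With the last slot taken by H, it remains to arrange the other 7 letters (SIIWIWW).
Those 7 letters have I appearing 3 times and W appearing 3 times, giving (7)!/(3!·3!) = 140.

140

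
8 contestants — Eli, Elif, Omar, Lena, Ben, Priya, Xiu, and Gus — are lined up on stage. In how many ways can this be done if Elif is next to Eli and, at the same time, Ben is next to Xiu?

2880

Treat {Elif,Eli} as one block (2 orders) and {Ben,Xiu} as another (2 orders).
That leaves 6 units to arrange: 2 × 2 × 6! = 4 × 720 = 2880.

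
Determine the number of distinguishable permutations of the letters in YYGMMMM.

Letter multiplicities in YYGMMMM: G×1, M×4, Y×2.
So there are 7! / (4!·2!) = 105 distinguishable arrangements.

105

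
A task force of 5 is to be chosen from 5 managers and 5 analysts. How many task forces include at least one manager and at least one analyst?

250

Total 5-person selections from all 10: C(10,5) = 252.
Selections missing a whole group: no managers → C(5,5) = 1; no analysts → C(5,5) = 1.
Both groups omitted at once is impossible, so 252 − 2 = 250.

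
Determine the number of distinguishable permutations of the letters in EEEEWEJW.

168

Letter multiplicities in EEEEWEJW: E×5, J×1, W×2.
So there are 8! / (5!·2!) = 168 distinguishable arrangements.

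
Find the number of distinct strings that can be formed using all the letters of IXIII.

Letter multiplicities in IXIII: I×4, X×1.
Dividing 5! = 120 by 4! = 24 for the repeated letters gives 5.

5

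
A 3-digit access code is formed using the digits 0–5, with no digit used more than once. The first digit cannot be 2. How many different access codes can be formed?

100

The first digit has 6−1 = 5 choices (anything except 2).
The remaining 2 digits are filled from the other 5 symbols without repetition: 5 × 4 = 20.
Total: 5 × 20 = 100.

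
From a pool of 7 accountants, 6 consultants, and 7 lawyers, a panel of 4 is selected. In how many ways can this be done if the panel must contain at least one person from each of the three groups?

2499

Total 4-person selections from all 20: C(20,4) = 4845.
Subtract selections that omit an entire group: no accountants → C(13,4) = 715; no consultants → C(14,4) = 1001; no lawyers → C(13,4) = 715.
Add back selections omitting two groups (i.e. drawn from a single group): C(7,4) + C(6,4) + C(7,4) = 85.
By inclusion–exclusion: 4845 − 2431 + 85 = 2499.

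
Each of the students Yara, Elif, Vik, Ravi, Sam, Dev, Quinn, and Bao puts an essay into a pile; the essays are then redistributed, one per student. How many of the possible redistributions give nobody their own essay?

Let Aᵢ be the assignments in which student i gets their own essay. We want the size of the complement of A₁∪…∪A_8.
By inclusion–exclusion this is Σ_{j=0}^{8} (−1)^j C(8,j)·(8−j)!.
Computing: 40320 − 40320 + 20160 − 6720 + 1680 − 336 + 56 − 8 + 1 = 14833.

14833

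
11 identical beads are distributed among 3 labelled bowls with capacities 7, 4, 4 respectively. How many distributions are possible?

Ignoring the caps, the number of non-negative solutions to x_1+…+x_3 = 11 is C(13,2) = 78.
Subtract solutions that violate a single cap (substitute x_i' = x_i − (cap_i+1)): x_1 ≥ 8 gives C(5,2) = 10; x_2 ≥ 5 gives C(8,2) = 28; x_3 ≥ 5 gives C(8,2) = 28. Together 66.
Add back pairs where two caps are both exceeded: 0 + 0 + 3 = 3.
By inclusion–exclusion the count is 78 − 66 + 3 = 15.

15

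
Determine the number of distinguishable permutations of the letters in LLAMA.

The 5 letters of LLAMA have repeats: A appearing twice and L appearing twice.
Dividing 5! = 120 by 2!·2! = 4 for the repeated letters gives 30.

30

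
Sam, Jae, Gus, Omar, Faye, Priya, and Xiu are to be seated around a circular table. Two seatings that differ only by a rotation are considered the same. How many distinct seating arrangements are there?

Seat Sam anywhere (absorbing the rotational symmetry), then permute the other 6: (6)! = 720.

720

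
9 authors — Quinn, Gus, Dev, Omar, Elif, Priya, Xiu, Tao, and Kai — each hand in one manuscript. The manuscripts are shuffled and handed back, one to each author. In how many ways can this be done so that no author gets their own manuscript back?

133496

This is the derangement count D_9: permutations of 9 items with no fixed point.
By inclusion–exclusion this is Σ_{j=0}^{9} (−1)^j C(9,j)·(9−j)!.
Computing: 362880 − 362880 + 181440 − 60480 + 15120 − 3024 + 504 − 72 + 9 − 1 = 133496.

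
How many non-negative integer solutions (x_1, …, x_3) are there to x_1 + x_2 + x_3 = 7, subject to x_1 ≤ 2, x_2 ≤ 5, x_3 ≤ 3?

Without the upper bounds there are C(9,2) = 36 ways to split 7 among 3 variables.
Subtract solutions that violate a single cap (substitute x_i' = x_i − (cap_i+1)): x_1 ≥ 3 gives C(6,2) = 15; x_2 ≥ 6 gives C(3,2) = 3; x_3 ≥ 4 gives C(5,2) = 10. Together 28.
Add back pairs where two caps are both exceeded: 0 + 1 + 0 = 1.
By inclusion–exclusion the count is 36 − 28 + 1 = 9.

9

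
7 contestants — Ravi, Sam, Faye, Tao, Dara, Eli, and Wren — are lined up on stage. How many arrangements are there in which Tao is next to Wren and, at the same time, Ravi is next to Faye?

Treat {Tao,Wren} as one block (2 orders) and {Ravi,Faye} as another (2 orders).
That leaves 5 units to arrange: 2 × 2 × 5! = 4 × 120 = 480.

480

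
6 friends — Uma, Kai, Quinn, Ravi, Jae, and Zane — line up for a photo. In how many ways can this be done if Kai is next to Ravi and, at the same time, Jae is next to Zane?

96

Treat {Kai,Ravi} as one block (2 orders) and {Jae,Zane} as another (2 orders).
That leaves 4 units to arrange: 2 × 2 × 4! = 4 × 24 = 96.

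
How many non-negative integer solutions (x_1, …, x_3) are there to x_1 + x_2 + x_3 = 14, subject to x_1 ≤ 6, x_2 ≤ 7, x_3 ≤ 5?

15

Without the upper bounds there are C(16,2) = 120 ways to split 14 among 3 variables.
Subtract solutions that violate a single cap (substitute x_i' = x_i − (cap_i+1)): x_1 ≥ 7 gives C(9,2) = 36; x_2 ≥ 8 gives C(8,2) = 28; x_3 ≥ 6 gives C(10,2) = 45. Together 109.
Add back pairs where two caps are both exceeded: 0 + 3 + 1 = 4.
By inclusion–exclusion the count is 120 − 109 + 4 = 15.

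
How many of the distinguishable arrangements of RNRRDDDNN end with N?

Fix N in the last position and arrange the remaining 8 letters.
Those 8 letters have D appearing 3 times, N appearing twice, and R appearing 3 times, giving (8)!/(3!·3!·2!) = 560.

560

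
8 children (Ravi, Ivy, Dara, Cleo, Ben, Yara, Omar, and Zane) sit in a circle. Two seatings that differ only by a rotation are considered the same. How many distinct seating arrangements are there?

5040

Seat Ravi anywhere (absorbing the rotational symmetry), then permute the other 7: (7)! = 5040.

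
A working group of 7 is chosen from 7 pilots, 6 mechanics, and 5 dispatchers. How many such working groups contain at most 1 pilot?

Split by how many pilots are chosen (0 through 1).
Sum: C(7,0)·C(11,7) + C(7,1)·C(11,6) = 330 + 3234 = 3564.

3564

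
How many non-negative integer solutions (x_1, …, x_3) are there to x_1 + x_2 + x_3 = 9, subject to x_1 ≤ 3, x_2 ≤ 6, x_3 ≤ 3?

10

By stars and bars, unrestricted non-negative solutions to x_1+…+x_3 = 9 number C(9+2,2) = 55.
Subtract solutions that violate a single cap (substitute x_i' = x_i − (cap_i+1)): x_1 ≥ 4 gives C(7,2) = 21; x_2 ≥ 7 gives C(4,2) = 6; x_3 ≥ 4 gives C(7,2) = 21. Together 48.
Add back pairs where two caps are both exceeded: 0 + 3 + 0 = 3.
By inclusion–exclusion the count is 55 − 48 + 3 = 10.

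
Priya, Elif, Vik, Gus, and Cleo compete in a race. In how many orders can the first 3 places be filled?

60

There are 5 choices for 1st place, 4 for 2nd, and 3 for 3rd.
That gives 5 × 4 × 3 = 60.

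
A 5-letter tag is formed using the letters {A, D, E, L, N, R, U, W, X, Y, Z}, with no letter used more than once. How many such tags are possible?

Choose and order 5 of the 11 symbols: the first letter has 11 options, the next 10, and so on down to 7.
11 × 10 × 9 × 8 × 7 = 55440.

55440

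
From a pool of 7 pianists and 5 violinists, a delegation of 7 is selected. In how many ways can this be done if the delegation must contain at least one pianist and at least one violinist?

Unrestricted: C(12,7) = 792 ways to pick any 7 of the 12.
Selections missing a whole group: no pianists → C(5,7) = 0; no violinists → C(7,7) = 1.
Both groups omitted at once is impossible, so 792 − 1 = 791.

791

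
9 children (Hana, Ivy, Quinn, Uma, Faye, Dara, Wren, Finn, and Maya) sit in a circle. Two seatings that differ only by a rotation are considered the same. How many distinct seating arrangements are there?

40320

Fix one person's seat to break rotational symmetry; the remaining 8 people can be arranged in (8)! = 40320 ways.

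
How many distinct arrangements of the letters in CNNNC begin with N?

6

With the first slot taken by N, it remains to arrange the other 4 letters (CNNC).
Those 4 letters have C appearing twice and N appearing twice, giving (4)!/(2!·2!) = 6.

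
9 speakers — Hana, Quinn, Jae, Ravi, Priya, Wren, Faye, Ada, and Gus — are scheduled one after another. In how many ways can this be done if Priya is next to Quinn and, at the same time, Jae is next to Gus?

Treat {Priya,Quinn} as one block (2 orders) and {Jae,Gus} as another (2 orders).
That leaves 7 units to arrange: 2 × 2 × 7! = 4 × 5040 = 20160.

20160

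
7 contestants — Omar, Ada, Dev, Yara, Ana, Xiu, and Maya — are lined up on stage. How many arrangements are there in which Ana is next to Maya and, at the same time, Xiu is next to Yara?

480

Treat {Ana,Maya} as one block (2 orders) and {Xiu,Yara} as another (2 orders).
That leaves 5 units to arrange: 2 × 2 × 5! = 4 × 120 = 480.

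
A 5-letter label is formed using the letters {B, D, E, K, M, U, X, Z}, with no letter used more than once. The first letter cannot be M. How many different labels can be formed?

5880

The first letter has 8−1 = 7 choices (anything except M).
The remaining 4 letters are filled from the other 7 symbols without repetition: 7 × 6 × 5 × 4 = 840.
Total: 7 × 840 = 5880.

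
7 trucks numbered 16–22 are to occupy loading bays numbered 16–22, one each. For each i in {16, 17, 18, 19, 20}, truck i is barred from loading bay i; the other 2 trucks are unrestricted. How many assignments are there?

Let Aᵢ (for 16 ≤ i ≤ 20) be the placements that put truck i in its forbidden loading bay. Any j of these fix j positions, leaving (7−j)! ways to fill the rest, and there are C(5,j) ways to pick which j.
By inclusion–exclusion, the number of valid placements is Σ_{j=0}^{5} (−1)^j C(5,j)·(7−j)!.
Computing: 5040 − 3600 + 1200 − 240 + 30 − 2 = 2428.

2428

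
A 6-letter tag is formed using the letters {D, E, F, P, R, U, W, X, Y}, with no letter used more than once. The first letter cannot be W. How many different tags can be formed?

The first letter has 9−1 = 8 choices (anything except W).
The remaining 5 letters are filled from the other 8 symbols without repetition: 8 × 7 × 6 × 5 × 4 = 6720.
Total: 8 × 6720 = 53760.

53760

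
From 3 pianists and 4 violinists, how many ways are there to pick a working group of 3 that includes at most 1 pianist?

22

Split by how many pianists are chosen (0 through 1).
Sum: C(3,0)·C(4,3) + C(3,1)·C(4,2) = 4 + 18 = 22.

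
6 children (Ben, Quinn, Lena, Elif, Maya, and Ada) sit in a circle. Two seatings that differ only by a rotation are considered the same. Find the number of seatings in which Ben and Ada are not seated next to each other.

72

All circular seatings of 6 people number (5)! = 120.
Those with Ben next to Ada: fuse the pair into one unit and seat 5 units around a circle — 2·(4)! = 48.
Subtracting, 120 − 48 = 72.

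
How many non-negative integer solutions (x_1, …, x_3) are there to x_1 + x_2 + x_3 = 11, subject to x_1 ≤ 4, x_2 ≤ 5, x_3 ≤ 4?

6

By stars and bars, unrestricted non-negative solutions to x_1+…+x_3 = 11 number C(11+2,2) = 78.
Subtract solutions that violate a single cap (substitute x_i' = x_i − (cap_i+1)): x_1 ≥ 5 gives C(8,2) = 28; x_2 ≥ 6 gives C(7,2) = 21; x_3 ≥ 5 gives C(8,2) = 28. Together 77.
Add back pairs where two caps are both exceeded: 1 + 3 + 1 = 5.
By inclusion–exclusion the count is 78 − 77 + 5 = 6.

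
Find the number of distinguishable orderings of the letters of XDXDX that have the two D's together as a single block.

Treat the 2 copies of D as a single block. The multiset to arrange is then {DD, X, X, X}, 4 items in all.
That gives (4)!/(3!) = 4 arrangements.

4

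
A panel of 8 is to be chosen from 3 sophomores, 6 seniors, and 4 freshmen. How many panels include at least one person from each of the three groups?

1233

Unrestricted: C(13,8) = 1287 ways to pick any 8 of the 13.
Subtract selections that omit an entire group: no sophomores → C(10,8) = 45; no seniors → C(7,8) = 0; no freshmen → C(9,8) = 9.
Add back selections omitting two groups (i.e. drawn from a single group): C(3,8) + C(6,8) + C(4,8) = 0.
By inclusion–exclusion: 1287 − 54 + 0 = 1233.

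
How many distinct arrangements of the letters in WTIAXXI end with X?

With the last slot taken by X, it remains to arrange the other 6 letters (WTIAXI).
Those 6 letters have I appearing twice, giving (6)!/(2!) = 360.

360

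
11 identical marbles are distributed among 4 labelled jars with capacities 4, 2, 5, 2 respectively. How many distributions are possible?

Ignoring the caps, the number of non-negative solutions to x_1+…+x_4 = 11 is C(14,3) = 364.
Subtract solutions that violate a single cap (substitute x_i' = x_i − (cap_i+1)): x_1 ≥ 5 gives C(9,3) = 84; x_2 ≥ 3 gives C(11,3) = 165; x_3 ≥ 6 gives C(8,3) = 56; x_4 ≥ 3 gives C(11,3) = 165. Together 470.
Add back pairs where two caps are both exceeded: 20 + 1 + 20 + 10 + 56 + 10 = 117.
Subtract triples: 0 + 1 + 0 + 0 = 1.
By inclusion–exclusion the count is 364 − 470 + 117 − 1 = 10.

10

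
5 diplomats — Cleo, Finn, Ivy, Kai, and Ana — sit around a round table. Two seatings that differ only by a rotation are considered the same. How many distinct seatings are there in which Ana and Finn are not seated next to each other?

All circular seatings of 5 people number (4)! = 24.
Those with Ana next to Finn: fuse the pair into one unit and seat 4 units around a circle — 2·(3)! = 12.
Subtracting, 24 − 12 = 12.

12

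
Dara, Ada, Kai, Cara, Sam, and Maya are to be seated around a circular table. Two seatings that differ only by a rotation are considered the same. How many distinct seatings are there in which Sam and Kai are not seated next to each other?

72

Without the restriction there are (5)! = 120 seatings.
Seatings with Sam beside Kai: treat them as a block with 2 internal orders, giving 2 × (4)! = 48.
Subtracting, 120 − 48 = 72.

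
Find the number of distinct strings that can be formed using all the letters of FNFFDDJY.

3360

Letter multiplicities in FNFFDDJY: D×2, F×3, J×1, N×1, Y×1.
The number of distinct arrangements is 8!/(3!·2!) = 40320/12 = 3360.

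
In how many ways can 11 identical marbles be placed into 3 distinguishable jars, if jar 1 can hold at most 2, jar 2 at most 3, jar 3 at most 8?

6

By stars and bars, unrestricted non-negative solutions to x_1+…+x_3 = 11 number C(11+2,2) = 78.
Subtract solutions that violate a single cap (substitute x_i' = x_i − (cap_i+1)): x_1 ≥ 3 gives C(10,2) = 45; x_2 ≥ 4 gives C(9,2) = 36; x_3 ≥ 9 gives C(4,2) = 6. Together 87.
Add back pairs where two caps are both exceeded: 15 + 0 + 0 = 15.
By inclusion–exclusion the count is 78 − 87 + 15 = 6.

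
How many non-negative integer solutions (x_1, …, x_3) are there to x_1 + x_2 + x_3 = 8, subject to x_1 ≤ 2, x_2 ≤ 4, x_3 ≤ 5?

9

By stars and bars, unrestricted non-negative solutions to x_1+…+x_3 = 8 number C(8+2,2) = 45.
Subtract solutions that violate a single cap (substitute x_i' = x_i − (cap_i+1)): x_1 ≥ 3 gives C(7,2) = 21; x_2 ≥ 5 gives C(5,2) = 10; x_3 ≥ 6 gives C(4,2) = 6. Together 37.
Add back pairs where two caps are both exceeded: 1 + 0 + 0 = 1.
By inclusion–exclusion the count is 45 − 37 + 1 = 9.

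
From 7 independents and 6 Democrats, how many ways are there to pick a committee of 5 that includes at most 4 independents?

1266

Split by how many independents are chosen (0 through 4).
Sum: C(7,0)·C(6,5) + C(7,1)·C(6,4) + C(7,2)·C(6,3) + C(7,3)·C(6,2) + C(7,4)·C(6,1) = 6 + 105 + 420 + 525 + 210 = 1266.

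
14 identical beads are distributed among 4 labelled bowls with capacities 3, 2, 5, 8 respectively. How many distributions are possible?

Without the upper bounds there are C(17,3) = 680 ways to split 14 among 4 bowls.
Subtract solutions that violate a single cap (substitute x_i' = x_i − (cap_i+1)): x_1 ≥ 4 gives C(13,3) = 286; x_2 ≥ 3 gives C(14,3) = 364; x_3 ≥ 6 gives C(11,3) = 165; x_4 ≥ 9 gives C(8,3) = 56. Together 871.
Add back pairs where two caps are both exceeded: 120 + 35 + 4 + 56 + 10 + 0 = 225.
Subtract triples: 4 + 0 + 0 + 0 = 4.
By inclusion–exclusion the count is 680 − 871 + 225 − 4 = 30.

30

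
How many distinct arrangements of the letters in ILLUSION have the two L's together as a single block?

2520

Treat the 2 copies of L as a single block. The multiset to arrange is then {LL, I, I, N, O, S, U}, 7 items in all.
That gives (7)!/(2!) = 2520 arrangements.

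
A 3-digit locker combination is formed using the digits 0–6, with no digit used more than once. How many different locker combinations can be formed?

This is a permutation of 3 out of 7: P(7,3) = 7!/4!.
That product is 7 × 6 × 5 = 210.

210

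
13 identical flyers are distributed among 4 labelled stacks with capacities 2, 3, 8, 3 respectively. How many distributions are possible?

19

By stars and bars, unrestricted non-negative solutions to x_1+…+x_4 = 13 number C(13+3,3) = 560.
Subtract solutions that violate a single cap (substitute x_i' = x_i − (cap_i+1)): x_1 ≥ 3 gives C(13,3) = 286; x_2 ≥ 4 gives C(12,3) = 220; x_3 ≥ 9 gives C(7,3) = 35; x_4 ≥ 4 gives C(12,3) = 220. Together 761.
Add back pairs where two caps are both exceeded: 84 + 4 + 84 + 1 + 56 + 1 = 230.
Subtract triples: 0 + 10 + 0 + 0 = 10.
By inclusion–exclusion the count is 560 − 761 + 230 − 10 = 19.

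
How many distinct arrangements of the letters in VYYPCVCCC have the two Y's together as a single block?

840

Treat the 2 copies of Y as a single block. The multiset to arrange is then {YY, C, C, C, C, P, V, V}, 8 items in all.
That gives (8)!/(4!·2!) = 840 arrangements.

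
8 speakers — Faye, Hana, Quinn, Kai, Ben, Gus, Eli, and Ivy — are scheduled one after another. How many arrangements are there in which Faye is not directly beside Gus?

30240

Of the 8! = 40320 arrangements, those with Faye and Gus adjacent number 2 × 7! = 10080 (treat the pair as a block with 2 internal orders).
So 40320 − 10080 = 30240 arrangements keep them apart.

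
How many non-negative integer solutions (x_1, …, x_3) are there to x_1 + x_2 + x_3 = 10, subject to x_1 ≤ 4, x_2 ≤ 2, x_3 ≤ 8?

Without the upper bounds there are C(12,2) = 66 ways to split 10 among 3 variables.
Subtract solutions that violate a single cap (substitute x_i' = x_i − (cap_i+1)): x_1 ≥ 5 gives C(7,2) = 21; x_2 ≥ 3 gives C(9,2) = 36; x_3 ≥ 9 gives C(3,2) = 3. Together 60.
Add back pairs where two caps are both exceeded: 6 + 0 + 0 = 6.
By inclusion–exclusion the count is 66 − 60 + 6 = 12.

12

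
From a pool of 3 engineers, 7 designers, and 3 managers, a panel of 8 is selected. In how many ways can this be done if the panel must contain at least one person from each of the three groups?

1197

Unrestricted: C(13,8) = 1287 ways to pick any 8 of the 13.
Selections missing a whole group: no engineers → C(10,8) = 45; no designers → C(6,8) = 0; no managers → C(10,8) = 45.
Add back selections omitting two groups (i.e. drawn from a single group): C(3,8) + C(7,8) + C(3,8) = 0.
By inclusion–exclusion: 1287 − 90 + 0 = 1197.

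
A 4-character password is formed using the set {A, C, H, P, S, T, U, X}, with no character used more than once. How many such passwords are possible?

1680

With no repetition, fill the 4 characters in order: 8 choices, then 7, down to 5.
That product is 8 × 7 × 6 × 5 = 1680.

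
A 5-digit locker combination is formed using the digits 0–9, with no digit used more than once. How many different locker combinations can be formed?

30240

Choose and order 5 of the 10 symbols: the first digit has 10 options, the next 9, and so on down to 6.
10 × 9 × 8 × 7 × 6 = 30240.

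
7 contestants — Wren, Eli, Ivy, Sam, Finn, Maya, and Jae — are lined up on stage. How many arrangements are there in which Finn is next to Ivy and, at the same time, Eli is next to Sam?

Treat {Finn,Ivy} as one block (2 orders) and {Eli,Sam} as another (2 orders).
That leaves 5 units to arrange: 2 × 2 × 5! = 4 × 120 = 480.

480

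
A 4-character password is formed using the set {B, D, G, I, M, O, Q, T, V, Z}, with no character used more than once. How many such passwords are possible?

Choose and order 4 of the 10 symbols: the first character has 10 options, the next 9, then 8, 7.
10 × 9 × 8 × 7 = 5040.

5040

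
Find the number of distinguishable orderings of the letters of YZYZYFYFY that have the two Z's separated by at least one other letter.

There are 9!/(5!·2!·2!) = 756 arrangements of YZYZYFYFY in total.
Arrangements with the Z's together: treat ZZ as one letter, giving (8)!/(5!·2!) = 168.
Subtracting, 756 − 168 = 588 arrangements keep the Z's apart.

588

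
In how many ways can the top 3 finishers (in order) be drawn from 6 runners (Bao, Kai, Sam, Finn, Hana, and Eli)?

120

There are 6 choices for 1st place, 5 for 2nd, and 4 for 3rd.
That gives 6 × 5 × 4 = 120.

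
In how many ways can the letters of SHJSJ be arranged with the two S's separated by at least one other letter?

Total arrangements of SHJSJ: 5!/(2!·2!) = 30.
Arrangements with the S's together: treat SS as one letter, giving (4)!/(2!) = 12.
Hence 30 − 12 = 18.

18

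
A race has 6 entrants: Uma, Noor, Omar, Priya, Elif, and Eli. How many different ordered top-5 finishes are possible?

720

This is an ordered selection of 5 from 6: P(6,5).
That gives 6 × 5 × 4 × 3 × 2 = 720.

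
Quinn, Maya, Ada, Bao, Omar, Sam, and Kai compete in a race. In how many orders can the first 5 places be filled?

2520

This is an ordered selection of 5 from 7: P(7,5).
That gives 7 × 6 × 5 × 4 × 3 = 2520.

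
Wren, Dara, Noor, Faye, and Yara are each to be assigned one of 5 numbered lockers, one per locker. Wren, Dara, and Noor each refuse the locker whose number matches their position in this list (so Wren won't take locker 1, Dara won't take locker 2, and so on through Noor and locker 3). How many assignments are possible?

64

Let Aᵢ (for i ∈ {1, 2, 3}) be the placements that put person i in their forbidden locker. Any j of these fix j positions, leaving (5−j)! ways to fill the rest, and there are C(3,j) ways to pick which j.
By inclusion–exclusion, the number of valid placements is Σ_{j=0}^{3} (−1)^j C(3,j)·(5−j)!.
Computing: 120 − 72 + 18 − 2 = 64.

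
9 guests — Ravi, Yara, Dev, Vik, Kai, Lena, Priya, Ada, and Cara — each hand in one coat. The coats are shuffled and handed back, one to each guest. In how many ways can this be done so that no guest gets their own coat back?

This is the derangement count D_9: permutations of 9 items with no fixed point.
By inclusion–exclusion this is Σ_{j=0}^{9} (−1)^j C(9,j)·(9−j)!.
Computing: 362880 − 362880 + 181440 − 60480 + 15120 − 3024 + 504 − 72 + 9 − 1 = 133496.

133496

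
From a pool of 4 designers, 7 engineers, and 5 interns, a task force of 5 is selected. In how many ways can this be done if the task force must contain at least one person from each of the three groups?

3010

With no constraint there are C(16,5) = 4368 possible selections.
Subtract selections that omit an entire group: no designers → C(12,5) = 792; no engineers → C(9,5) = 126; no interns → C(11,5) = 462.
Add back selections omitting two groups (i.e. drawn from a single group): C(4,5) + C(7,5) + C(5,5) = 22.
By inclusion–exclusion: 4368 − 1380 + 22 = 3010.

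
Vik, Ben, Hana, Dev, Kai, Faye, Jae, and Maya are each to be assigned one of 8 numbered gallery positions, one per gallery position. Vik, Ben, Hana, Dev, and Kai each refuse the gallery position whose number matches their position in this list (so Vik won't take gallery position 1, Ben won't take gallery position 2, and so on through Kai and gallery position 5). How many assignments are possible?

21234

Let Aᵢ (for 1 ≤ i ≤ 5) be the placements that put person i in their forbidden gallery position. Any j of these fix j positions, leaving (8−j)! ways to fill the rest, and there are C(5,j) ways to pick which j.
By inclusion–exclusion, the number of valid placements is Σ_{j=0}^{5} (−1)^j C(5,j)·(8−j)!.
Computing: 40320 − 25200 + 7200 − 1200 + 120 − 6 = 21234.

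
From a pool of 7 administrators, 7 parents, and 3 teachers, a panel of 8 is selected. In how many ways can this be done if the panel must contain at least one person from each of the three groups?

Unrestricted: C(17,8) = 24310 ways to pick any 8 of the 17.
Subtract selections that omit an entire group: no administrators → C(10,8) = 45; no parents → C(10,8) = 45; no teachers → C(14,8) = 3003.
Add back selections omitting two groups (i.e. drawn from a single group): C(7,8) + C(7,8) + C(3,8) = 0.
By inclusion–exclusion: 24310 − 3093 + 0 = 21217.

21217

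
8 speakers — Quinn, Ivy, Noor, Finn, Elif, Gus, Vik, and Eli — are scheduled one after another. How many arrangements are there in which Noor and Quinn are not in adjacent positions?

There are 8! = 40320 arrangements in all. If Noor and Quinn are adjacent, merging them into one block gives 2·(7)! = 10080 arrangements.
Complementary counting: 40320 − 10080 = 30240.

30240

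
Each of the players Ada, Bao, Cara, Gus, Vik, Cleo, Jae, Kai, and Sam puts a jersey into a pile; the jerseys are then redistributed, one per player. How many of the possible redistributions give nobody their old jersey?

133496

Let Aᵢ be the assignments in which player i gets their old jersey. We want the size of the complement of A₁∪…∪A_9.
By inclusion–exclusion this is Σ_{j=0}^{9} (−1)^j C(9,j)·(9−j)!.
Computing: 362880 − 362880 + 181440 − 60480 + 15120 − 3024 + 504 − 72 + 9 − 1 = 133496.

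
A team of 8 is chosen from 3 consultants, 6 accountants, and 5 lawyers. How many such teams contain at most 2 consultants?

Split by how many consultants are chosen (0 through 2).
Sum: C(3,0)·C(11,8) + C(3,1)·C(11,7) + C(3,2)·C(11,6) = 165 + 990 + 1386 = 2541.

2541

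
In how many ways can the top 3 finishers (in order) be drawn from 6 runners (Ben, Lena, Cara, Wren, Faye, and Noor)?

120

This is an ordered selection of 3 from 6: P(6,3).
That gives 6 × 5 × 4 = 120.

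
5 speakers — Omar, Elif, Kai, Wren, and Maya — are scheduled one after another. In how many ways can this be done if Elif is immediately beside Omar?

Treat {Elif, Omar} as a single unit. There are 4 units to order, and the pair itself can be ordered 2 ways.
So the count is 2·(4)! = 48.

48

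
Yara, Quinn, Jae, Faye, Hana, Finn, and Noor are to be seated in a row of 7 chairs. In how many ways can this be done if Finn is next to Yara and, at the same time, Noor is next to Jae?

Treat {Finn,Yara} as one block (2 orders) and {Noor,Jae} as another (2 orders).
That leaves 5 units to arrange: 2 × 2 × 5! = 4 × 120 = 480.

480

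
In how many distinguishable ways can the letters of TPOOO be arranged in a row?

TPOOO has 5 letters with O appearing 3 times.
Dividing 5! = 120 by 3! = 6 for the repeated letters gives 20.

20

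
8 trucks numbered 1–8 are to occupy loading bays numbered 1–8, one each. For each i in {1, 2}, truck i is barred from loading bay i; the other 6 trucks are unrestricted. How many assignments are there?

30960

Let Aᵢ (for i ∈ {1, 2}) be the placements that put truck i in its forbidden loading bay. Any j of these fix j positions, leaving (8−j)! ways to fill the rest, and there are C(2,j) ways to pick which j.
By inclusion–exclusion, the number of valid placements is Σ_{j=0}^{2} (−1)^j C(2,j)·(8−j)!.
Computing: 40320 − 10080 + 720 = 30960.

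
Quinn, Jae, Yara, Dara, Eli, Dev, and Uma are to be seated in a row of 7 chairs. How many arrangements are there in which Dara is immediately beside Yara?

1440

Treat {Dara, Yara} as a single unit. There are 6 units to order, and the pair itself can be ordered 2 ways.
That gives 2 × 6! = 2 × 720 = 1440.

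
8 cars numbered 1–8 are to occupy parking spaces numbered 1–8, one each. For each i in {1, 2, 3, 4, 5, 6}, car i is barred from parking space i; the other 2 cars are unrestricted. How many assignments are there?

Let Aᵢ (for 1 ≤ i ≤ 6) be the placements that put car i in its forbidden parking space. Any j of these fix j positions, leaving (8−j)! ways to fill the rest, and there are C(6,j) ways to pick which j.
By inclusion–exclusion, the number of valid placements is Σ_{j=0}^{6} (−1)^j C(6,j)·(8−j)!.
Computing: 40320 − 30240 + 10800 − 2400 + 360 − 36 + 2 = 18806.

18806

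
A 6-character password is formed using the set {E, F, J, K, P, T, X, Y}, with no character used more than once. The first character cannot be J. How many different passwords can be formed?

17640

The first character has 8−1 = 7 choices (anything except J).
The remaining 5 characters are filled from the other 7 symbols without repetition: 7 × 6 × 5 × 4 × 3 = 2520.
Total: 7 × 2520 = 17640.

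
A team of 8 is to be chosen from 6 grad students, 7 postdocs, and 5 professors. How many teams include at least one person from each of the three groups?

With no constraint there are C(18,8) = 43758 possible selections.
Selections missing a whole group: no grad students → C(12,8) = 495; no postdocs → C(11,8) = 165; no professors → C(13,8) = 1287.
Add back selections omitting two groups (i.e. drawn from a single group): C(6,8) + C(7,8) + C(5,8) = 0.
By inclusion–exclusion: 43758 − 1947 + 0 = 41811.

41811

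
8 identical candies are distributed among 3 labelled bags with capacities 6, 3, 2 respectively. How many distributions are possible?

9

Without the upper bounds there are C(10,2) = 45 ways to split 8 among 3 bags.
Subtract solutions that violate a single cap (substitute x_i' = x_i − (cap_i+1)): x_1 ≥ 7 gives C(3,2) = 3; x_2 ≥ 4 gives C(6,2) = 15; x_3 ≥ 3 gives C(7,2) = 21. Together 39.
Add back pairs where two caps are both exceeded: 0 + 0 + 3 = 3.
By inclusion–exclusion the count is 45 − 39 + 3 = 9.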